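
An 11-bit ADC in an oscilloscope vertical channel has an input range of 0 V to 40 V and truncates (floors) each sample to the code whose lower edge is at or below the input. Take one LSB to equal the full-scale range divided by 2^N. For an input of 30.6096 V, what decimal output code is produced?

Full-scale range = 40 V. LSB = 40 V / 2^11 ≈ 19.53 mV.
(V_in − V_min) × 2^11/range = (30.6096 − (0)) × 2048/40 = 1567.212.
Floor → code = 1567.

1567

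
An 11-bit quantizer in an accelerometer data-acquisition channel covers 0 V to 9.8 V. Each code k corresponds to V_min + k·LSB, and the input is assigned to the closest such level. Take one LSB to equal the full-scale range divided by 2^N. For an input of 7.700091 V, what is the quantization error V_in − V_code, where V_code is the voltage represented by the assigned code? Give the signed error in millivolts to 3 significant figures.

+0.775 mV

Full-scale range = 9.8 V. LSB = 9.8 V / 2^11 ≈ 4.785 mV.
(7.700091 − (0)) / LSB = 7.700091 × 2048/9.8 = 1609.1619. Nearest integer: k = 1609.
V_code = 0 + (1609/2048) × 9.8 = 7.699316406 V.
V_in − V_code = 7.700091 − (7.699316406) = +0.775 mV.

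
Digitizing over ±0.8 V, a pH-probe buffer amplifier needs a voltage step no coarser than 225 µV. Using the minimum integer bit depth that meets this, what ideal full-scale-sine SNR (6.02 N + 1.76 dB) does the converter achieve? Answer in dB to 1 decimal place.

Full-scale range = 0.8 V − (-0.8 V) = 1.6 V.
Levels needed ≥ 1.6/225 µV = 7111. 2^13 = 8192 suffices, so N_min = 13.
SNR = 6.02 × 13 + 1.76 = 80.02 dB.

80.0 dB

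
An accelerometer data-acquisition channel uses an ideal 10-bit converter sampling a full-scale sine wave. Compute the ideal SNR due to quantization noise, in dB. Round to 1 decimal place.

62.0 dB

For an ideal N-bit converter with full-scale sine input, SNR = 6.02 N + 1.76 dB. SNR = 6.02 × 10 + 1.76 = 60.20 + 1.76 = 61.96 dB.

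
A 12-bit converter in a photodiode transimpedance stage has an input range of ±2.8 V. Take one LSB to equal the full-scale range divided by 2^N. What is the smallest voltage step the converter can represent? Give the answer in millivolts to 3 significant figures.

Span: 2.8 V − (-2.8 V) = 5.6 V.
2^12 = 4096 levels.
One LSB is 5.6 V / 4096 = 1.37 mV.

1.37 mV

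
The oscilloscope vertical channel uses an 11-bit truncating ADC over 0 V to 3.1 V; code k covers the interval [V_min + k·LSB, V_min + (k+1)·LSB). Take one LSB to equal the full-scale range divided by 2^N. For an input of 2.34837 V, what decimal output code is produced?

Range is 3.1 V. LSB = 3.1 V / 2^11 ≈ 1.514 mV.
code = ⌊(V_in − V_min)/LSB⌋ = ⌊(V_in − V_min) × 2^11 / range⌋
     = ⌊(2.34837 − (0)) × 2048 / 3.1⌋ = ⌊2.34837 × 2048/3.1⌋
     = ⌊1551.439⌋ = 1551.

1551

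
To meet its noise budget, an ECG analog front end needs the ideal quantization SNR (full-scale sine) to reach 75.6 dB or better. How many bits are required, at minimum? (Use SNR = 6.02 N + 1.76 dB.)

Required N = ⌈(75.6 − 1.76)/6.02⌉ = ⌈12.266⌉ = 13.

13 bits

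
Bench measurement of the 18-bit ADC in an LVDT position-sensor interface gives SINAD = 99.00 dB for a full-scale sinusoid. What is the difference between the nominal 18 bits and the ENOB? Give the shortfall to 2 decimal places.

1.85 bits

N_eff = (99.00 − 1.76)/6.02 = 16.1528 bits.
18 − 16.1528 = 1.85 bits below nominal.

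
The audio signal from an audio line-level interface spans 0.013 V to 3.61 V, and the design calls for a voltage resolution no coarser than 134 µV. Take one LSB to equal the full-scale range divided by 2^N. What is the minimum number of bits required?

15 bits

Range = 3.61 − (0.013) = 3.597 V.
Need 2^N ≥ 3.597 V / 134 µV = 26840 → N_min = 15.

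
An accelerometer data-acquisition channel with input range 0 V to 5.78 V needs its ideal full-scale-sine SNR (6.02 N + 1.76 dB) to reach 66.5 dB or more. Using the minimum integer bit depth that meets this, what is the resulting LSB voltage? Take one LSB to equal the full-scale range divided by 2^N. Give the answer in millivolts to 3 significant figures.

2.82 mV

Range is 5.78 V.
Required N = ⌈(66.5 − 1.76)/6.02⌉ = ⌈10.754⌉ = 11.
LSB = 5.78 V ÷ 2^11 = 5.78/2048 V = 2.82 mV.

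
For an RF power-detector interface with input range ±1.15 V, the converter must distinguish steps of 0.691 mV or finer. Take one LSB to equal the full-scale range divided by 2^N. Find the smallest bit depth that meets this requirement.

Span: 1.15 V − (-1.15 V) = 2.3 V.
Levels needed ≥ 2.3/0.691 mV = 3329. 2^12 = 4096 suffices, so N_min = 12.

12 bits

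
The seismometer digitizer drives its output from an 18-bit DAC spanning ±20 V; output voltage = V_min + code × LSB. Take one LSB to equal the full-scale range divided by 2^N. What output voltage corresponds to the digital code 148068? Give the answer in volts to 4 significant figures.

Span: 20 V − (-20 V) = 40 V. LSB = 40 V / 2^18.
V_out = V_min + code × LSB = -20 V + 148068 × 40 V / 262144
      = -20 + 22.5934 = 2.59338 V.

2.593 V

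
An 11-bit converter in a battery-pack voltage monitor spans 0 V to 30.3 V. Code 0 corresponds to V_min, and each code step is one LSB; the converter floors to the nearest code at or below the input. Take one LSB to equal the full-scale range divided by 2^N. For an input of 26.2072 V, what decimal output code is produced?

Full-scale range = 30.3 V. LSB = 30.3 V / 2^11 ≈ 14.79 mV.
V_in − V_min = 26.2072 − (0) = 26.2072 V.
Divide by LSB: 26.2072 × 2048/30.3 = 1771.3645.
Truncating gives code 1771.

1771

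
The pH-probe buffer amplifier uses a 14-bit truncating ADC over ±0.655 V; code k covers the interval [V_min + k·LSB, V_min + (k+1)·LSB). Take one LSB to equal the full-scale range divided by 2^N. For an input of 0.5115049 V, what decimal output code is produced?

14589

The full-scale span is 0.655 − (-0.655) = 1.31 V. LSB = 1.31 V / 2^14 ≈ 79.96 µV.
V_in − V_min = 0.5115049 − (-0.655) = 1.1665049 V.
Divide by LSB: 1.1665049 × 16384/1.31 = 14589.3254.
Truncating gives code 14589.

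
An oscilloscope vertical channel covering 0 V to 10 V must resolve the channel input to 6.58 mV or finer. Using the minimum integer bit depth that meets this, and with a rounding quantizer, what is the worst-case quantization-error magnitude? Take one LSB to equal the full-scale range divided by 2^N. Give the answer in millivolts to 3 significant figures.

2.44 mV

Full-scale range = 10 V.
Required number of levels: 10/6.58 mV = 1519.8; smallest N with 2^N ≥ that is 11.
LSB = 10 V ÷ 2^11 = 10/2048 V = 4.8828 mV.
Half an LSB is 2.44 mV.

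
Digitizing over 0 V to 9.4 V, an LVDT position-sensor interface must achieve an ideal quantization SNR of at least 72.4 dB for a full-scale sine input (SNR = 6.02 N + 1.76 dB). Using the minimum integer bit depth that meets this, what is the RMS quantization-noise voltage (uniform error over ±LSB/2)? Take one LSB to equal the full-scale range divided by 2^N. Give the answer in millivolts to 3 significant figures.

0.662 mV

V_FS = 9.4 V.
N ≥ (72.4 − 1.76)/6.02 = 11.734 → N_min = 12.
LSB = 9.4 V ÷ 2^12 = 9.4/4096 V = 2.2949 mV.
V_rms = LSB/√12 = 0.662 mV.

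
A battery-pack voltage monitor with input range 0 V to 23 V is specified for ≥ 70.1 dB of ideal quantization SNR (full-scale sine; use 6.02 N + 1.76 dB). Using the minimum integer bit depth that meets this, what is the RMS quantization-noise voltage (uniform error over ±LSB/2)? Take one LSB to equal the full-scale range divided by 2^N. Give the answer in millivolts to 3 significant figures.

Range is 23 V.
Required N = ⌈(70.1 − 1.76)/6.02⌉ = ⌈11.352⌉ = 12.
Step size = 23/4096 V = 5.6152 mV.
RMS noise = LSB/√12 = 1.62 mV.

1.62 mV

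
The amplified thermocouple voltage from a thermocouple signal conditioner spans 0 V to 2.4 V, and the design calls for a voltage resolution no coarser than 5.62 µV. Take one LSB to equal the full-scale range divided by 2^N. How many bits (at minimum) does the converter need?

V_FS = 2.4 V.
Required number of levels: 2.4/5.62 µV = 427050; smallest N with 2^N ≥ that is 19.

19 bits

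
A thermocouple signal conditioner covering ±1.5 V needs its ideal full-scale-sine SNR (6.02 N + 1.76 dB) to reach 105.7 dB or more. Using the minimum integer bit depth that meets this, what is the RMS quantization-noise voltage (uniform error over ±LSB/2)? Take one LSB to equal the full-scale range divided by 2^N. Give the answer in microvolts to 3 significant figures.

The full-scale span is 1.5 − (-1.5) = 3 V.
6.02 N + 1.76 ≥ 105.7 gives N ≥ 17.266, so the minimum integer is 18.
LSB = 3 V ÷ 2^18 = 3/262144 V = 11.444 µV.
σ_q = LSB/√12 = 11.444 µV/3.4641 = 3.30 µV.

3.30 µV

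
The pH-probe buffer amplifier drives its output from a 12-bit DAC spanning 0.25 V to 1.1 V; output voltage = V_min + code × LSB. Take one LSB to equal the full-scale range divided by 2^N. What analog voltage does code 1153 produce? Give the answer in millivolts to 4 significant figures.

489.3 mV

The full-scale span is 1.1 − (0.25) = 0.85 V. LSB = 0.85 V / 2^12.
V_out = V_min + code × LSB = 0.25 V + 1153 × 0.85 V / 4096
      = 0.25 + 0.239270 = 0.489270 V.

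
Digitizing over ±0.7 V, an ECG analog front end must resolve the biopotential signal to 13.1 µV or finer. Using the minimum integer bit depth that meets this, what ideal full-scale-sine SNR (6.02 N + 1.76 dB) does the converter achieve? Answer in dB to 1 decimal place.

Range = 0.7 − (-0.7) = 1.4 V.
Levels needed ≥ 1.4/13.1 µV = 106900. 2^17 = 131072 suffices, so N_min = 17.
6.02(17) + 1.76 = 104.10 dB.

104.1 dB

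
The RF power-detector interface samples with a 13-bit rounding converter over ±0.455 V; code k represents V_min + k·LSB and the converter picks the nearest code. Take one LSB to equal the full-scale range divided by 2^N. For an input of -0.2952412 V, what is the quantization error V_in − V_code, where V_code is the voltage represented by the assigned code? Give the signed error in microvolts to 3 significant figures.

+20.0 µV

Span: 0.455 V − (-0.455 V) = 0.91 V. LSB = 0.91 V / 2^13 ≈ 111.1 µV.
Position in LSBs: (-0.2952412 − (-0.455)) × 8192/0.91 = 1438.1803; rounding gives k = 1438.
Reconstructed level: -0.455 + 1438 × 0.91/8192 V = -0.2952612305 V.
Error = V_in − V_code = -0.2952412 − (-0.2952612305) = +20.0 µV.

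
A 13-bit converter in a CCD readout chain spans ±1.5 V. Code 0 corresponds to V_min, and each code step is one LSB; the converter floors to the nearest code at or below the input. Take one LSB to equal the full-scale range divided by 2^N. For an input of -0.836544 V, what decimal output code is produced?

1811

Span: 1.5 V − (-1.5 V) = 3 V. LSB = 3 V / 2^13 ≈ 366.2 µV.
code = ⌊(V_in − V_min)/LSB⌋ = ⌊(V_in − V_min) × 2^13 / range⌋
     = ⌊(-0.836544 − (-1.5)) × 8192 / 3⌋ = ⌊0.663456 × 8192/3⌋
     = ⌊1811.677⌋ = 1811.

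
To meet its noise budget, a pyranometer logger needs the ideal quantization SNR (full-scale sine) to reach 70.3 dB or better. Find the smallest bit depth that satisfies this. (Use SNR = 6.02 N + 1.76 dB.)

12 bits

6.02 N + 1.76 ≥ 70.3 gives N ≥ 11.385, so the minimum integer is 12.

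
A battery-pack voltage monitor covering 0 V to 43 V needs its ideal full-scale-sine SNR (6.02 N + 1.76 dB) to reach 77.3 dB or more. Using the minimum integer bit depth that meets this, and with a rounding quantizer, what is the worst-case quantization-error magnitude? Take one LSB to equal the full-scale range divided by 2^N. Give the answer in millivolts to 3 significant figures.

Range is 43 V.
6.02 N + 1.76 ≥ 77.3 gives N ≥ 12.548, so the minimum integer is 13.
LSB = 43 V ÷ 2^13 = 43/8192 V = 5.2490 mV.
Max error for round-to-nearest is LSB/2 = 2.62 mV.

2.62 mV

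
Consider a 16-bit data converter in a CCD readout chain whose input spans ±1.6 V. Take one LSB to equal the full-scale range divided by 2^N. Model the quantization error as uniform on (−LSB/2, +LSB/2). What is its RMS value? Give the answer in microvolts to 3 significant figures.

Full-scale range = 1.6 V − (-1.6 V) = 3.2 V.
Step size = 3.2/65536 V = 48.828 µV.
V_rms = LSB/√12 = 48.828 µV / √12 = 14.1 µV.

14.1 µV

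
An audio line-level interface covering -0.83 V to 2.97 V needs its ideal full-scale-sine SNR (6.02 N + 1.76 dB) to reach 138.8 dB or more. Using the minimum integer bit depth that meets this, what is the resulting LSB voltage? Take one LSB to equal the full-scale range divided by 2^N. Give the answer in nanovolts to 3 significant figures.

Span: 2.97 V − (-0.83 V) = 3.8 V.
6.02 N + 1.76 ≥ 138.8 gives N ≥ 22.764, so the minimum integer is 23.
One LSB is 3.8 V / 8388608 = 453 nV.

453 nV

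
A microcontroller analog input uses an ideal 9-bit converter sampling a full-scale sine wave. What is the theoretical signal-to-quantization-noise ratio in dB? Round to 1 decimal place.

55.9 dB

SNR = 6.02·9 + 1.76 = 55.94 dB.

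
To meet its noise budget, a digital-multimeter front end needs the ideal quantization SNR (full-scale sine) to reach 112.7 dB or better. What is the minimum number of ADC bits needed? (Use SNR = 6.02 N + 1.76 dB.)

19 bits

Solving 6.02 N ≥ 112.7 − 1.76: N ≥ 18.429. Round up → N = 19.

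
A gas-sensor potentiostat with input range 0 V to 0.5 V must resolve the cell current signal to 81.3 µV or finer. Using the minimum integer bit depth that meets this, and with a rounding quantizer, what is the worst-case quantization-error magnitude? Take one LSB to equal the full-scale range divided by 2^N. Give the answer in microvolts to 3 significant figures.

Span = 0.5 V.
Need 2^N ≥ 0.5 V / 81.3 µV = 6150 → N_min = 13.
LSB = 0.5 V ÷ 2^13 = 0.5/8192 V = 61.035 µV.
Max error for round-to-nearest is LSB/2 = 30.5 µV.

30.5 µV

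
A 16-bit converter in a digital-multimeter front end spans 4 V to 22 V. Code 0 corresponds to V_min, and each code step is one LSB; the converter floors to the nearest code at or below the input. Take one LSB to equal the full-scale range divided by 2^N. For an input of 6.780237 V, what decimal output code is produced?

Full-scale range = 22 V − (4 V) = 18 V. LSB = 18 V / 2^16 ≈ 274.7 µV.
V_in − V_min = 6.780237 − (4) = 2.780237 V.
Divide by LSB: 2.780237 × 65536/18 = 10122.5340.
Truncating gives code 10122.

10122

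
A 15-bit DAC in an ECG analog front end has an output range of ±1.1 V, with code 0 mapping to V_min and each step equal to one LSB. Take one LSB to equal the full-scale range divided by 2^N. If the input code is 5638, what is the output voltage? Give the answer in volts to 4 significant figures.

Span: 1.1 V − (-1.1 V) = 2.2 V. LSB = 2.2 V / 2^15.
V_out = V_min + code × LSB = -1.1 V + 5638 × 2.2 V / 32768
      = -1.1 + 0.378528 = -0.721472 V.

-0.7215 V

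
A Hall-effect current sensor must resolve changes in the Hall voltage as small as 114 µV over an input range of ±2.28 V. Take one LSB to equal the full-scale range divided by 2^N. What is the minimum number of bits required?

Full-scale range = 2.28 V − (-2.28 V) = 4.56 V.
Levels needed ≥ 4.56/114 µV = 40000. 2^16 = 65536 suffices, so N_min = 16.

16 bits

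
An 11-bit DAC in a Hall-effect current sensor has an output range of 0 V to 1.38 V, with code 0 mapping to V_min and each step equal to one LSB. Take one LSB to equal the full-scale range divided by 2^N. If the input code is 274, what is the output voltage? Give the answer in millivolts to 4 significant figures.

V_FS = 1.38 V. LSB = 1.38 V / 2^11.
V_out = 0 + 274 × (1.38/2048) V
      = 0 + 0.184629 = 0.184629 V.

184.6 mV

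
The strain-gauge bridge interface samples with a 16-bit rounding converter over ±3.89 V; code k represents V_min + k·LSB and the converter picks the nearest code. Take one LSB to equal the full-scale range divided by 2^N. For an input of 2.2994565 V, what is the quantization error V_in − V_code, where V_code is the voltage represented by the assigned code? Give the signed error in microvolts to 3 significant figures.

Full-scale range = 3.89 V − (-3.89 V) = 7.78 V. LSB = 7.78 V / 2^16 ≈ 118.7 µV.
(V_in − V_min)/LSB = (2.2994565 − (-3.89)) × 65536/7.78 = 52137.8176 → nearest code k = 52138.
V_code = V_min + k × range/2^16 = -3.89 + 52138 × 7.78/65536 = 2.2994781494 V.
V_in − V_code = 2.2994565 − (2.2994781494) = −21.6 µV.

−21.6 µV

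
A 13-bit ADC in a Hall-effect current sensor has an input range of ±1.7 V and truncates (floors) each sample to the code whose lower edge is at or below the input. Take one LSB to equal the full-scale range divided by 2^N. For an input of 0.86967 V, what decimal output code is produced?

Full-scale range = 1.7 V − (-1.7 V) = 3.4 V. LSB = 3.4 V / 2^13 ≈ 415.0 µV.
code = ⌊(V_in − V_min)/LSB⌋ = ⌊(V_in − V_min) × 2^13 / range⌋
     = ⌊(0.86967 − (-1.7)) × 8192 / 3.4⌋ = ⌊2.56967 × 8192/3.4⌋
     = ⌊6191.393⌋ = 6191.

6191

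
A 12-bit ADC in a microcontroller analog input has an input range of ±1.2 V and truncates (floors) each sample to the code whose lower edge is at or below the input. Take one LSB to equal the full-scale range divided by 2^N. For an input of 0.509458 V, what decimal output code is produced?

2917

The full-scale span is 1.2 − (-1.2) = 2.4 V. LSB = 2.4 V / 2^12 ≈ 0.5859 mV.
V_in − V_min = 0.509458 − (-1.2) = 1.709458 V.
Divide by LSB: 1.709458 × 4096/2.4 = 2917.4750.
Truncating gives code 2917.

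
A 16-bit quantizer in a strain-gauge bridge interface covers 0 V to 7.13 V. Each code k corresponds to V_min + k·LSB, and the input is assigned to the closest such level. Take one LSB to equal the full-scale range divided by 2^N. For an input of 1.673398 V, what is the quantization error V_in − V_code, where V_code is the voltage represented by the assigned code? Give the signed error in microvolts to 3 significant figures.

+19.6 µV

V_FS = 7.13 V. LSB = 7.13 V / 2^16 ≈ 108.8 µV.
Position in LSBs: (1.673398 − (0)) × 65536/7.13 = 15381.1797; rounding gives k = 15381.
V_code = V_min + k × range/2^16 = 0 + 15381 × 7.13/65536 = 1.6733784485 V.
V_in − V_code = 1.673398 − (1.6733784485) = +19.6 µV.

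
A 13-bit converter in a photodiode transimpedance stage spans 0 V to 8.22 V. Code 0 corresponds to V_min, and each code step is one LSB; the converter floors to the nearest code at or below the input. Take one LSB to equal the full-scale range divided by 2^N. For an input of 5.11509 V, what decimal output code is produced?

5097

Span = 8.22 V. LSB = 8.22 V / 2^13 ≈ 1.003 mV.
(V_in − V_min) × 2^13/range = (5.11509 − (0)) × 8192/8.22 = 5097.666.
Floor → code = 5097.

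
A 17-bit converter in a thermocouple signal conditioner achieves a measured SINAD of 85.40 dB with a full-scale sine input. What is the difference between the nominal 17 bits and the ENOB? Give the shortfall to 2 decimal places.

3.11 bits

ENOB = (SINAD − 1.76)/6.02 = (85.40 − 1.76)/6.02 = 13.8937 bits.
17 − 13.8937 = 3.11 bits below nominal.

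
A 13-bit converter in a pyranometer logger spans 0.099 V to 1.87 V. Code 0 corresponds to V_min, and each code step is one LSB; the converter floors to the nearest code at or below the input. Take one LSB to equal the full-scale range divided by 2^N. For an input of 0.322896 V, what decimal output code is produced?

The full-scale span is 1.87 − (0.099) = 1.771 V. LSB = 1.771 V / 2^13 ≈ 216.2 µV.
code = ⌊(V_in − V_min)/LSB⌋ = ⌊(V_in − V_min) × 2^13 / range⌋
     = ⌊(0.322896 − (0.099)) × 8192 / 1.771⌋ = ⌊0.223896 × 8192/1.771⌋
     = ⌊1035.661⌋ = 1035.

1035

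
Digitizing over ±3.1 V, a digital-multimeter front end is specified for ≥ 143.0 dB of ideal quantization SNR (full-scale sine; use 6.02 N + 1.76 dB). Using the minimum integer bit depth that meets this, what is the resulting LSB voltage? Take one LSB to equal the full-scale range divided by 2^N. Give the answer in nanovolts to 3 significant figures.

Range = 3.1 − (-3.1) = 6.2 V.
6.02 N + 1.76 ≥ 143.0 gives N ≥ 23.462, so the minimum integer is 24.
Step size = 6.2/16777216 V = 370 nV.

370 nV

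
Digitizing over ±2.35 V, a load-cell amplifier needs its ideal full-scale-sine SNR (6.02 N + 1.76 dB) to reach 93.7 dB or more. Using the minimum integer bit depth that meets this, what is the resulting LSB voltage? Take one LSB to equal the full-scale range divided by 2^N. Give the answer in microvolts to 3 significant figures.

Span: 2.35 V − (-2.35 V) = 4.7 V.
N ≥ (93.7 − 1.76)/6.02 = 15.272 → N_min = 16.
One LSB is 4.7 V / 65536 = 71.7 µV.

71.7 µV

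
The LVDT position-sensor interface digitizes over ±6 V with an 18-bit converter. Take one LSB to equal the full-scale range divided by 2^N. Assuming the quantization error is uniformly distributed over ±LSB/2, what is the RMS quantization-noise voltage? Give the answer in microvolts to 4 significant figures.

13.21 µV

Full-scale range = 6 V − (-6 V) = 12 V.
Step size = 12/262144 V = 45.7764 µV.
σ_q = LSB/√12 = 45.7764 µV/3.4641 = 13.21 µV.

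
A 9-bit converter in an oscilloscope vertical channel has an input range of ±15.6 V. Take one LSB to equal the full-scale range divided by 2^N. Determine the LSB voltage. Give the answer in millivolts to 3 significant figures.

60.9 mV

Span: 15.6 V − (-15.6 V) = 31.2 V.
Number of codes = 2^9 = 512.
One LSB is 31.2 V / 512 = 60.9 mV.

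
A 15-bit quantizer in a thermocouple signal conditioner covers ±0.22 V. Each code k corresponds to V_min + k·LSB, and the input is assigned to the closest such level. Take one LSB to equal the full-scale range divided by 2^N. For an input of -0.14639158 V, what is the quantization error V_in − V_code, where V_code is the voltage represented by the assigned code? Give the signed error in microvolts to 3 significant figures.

−2.42 µV

Span: 0.22 V − (-0.22 V) = 0.44 V. LSB = 0.44 V / 2^15 ≈ 13.43 µV.
Position in LSBs: (-0.14639158 − (-0.22)) × 32768/0.44 = 5481.8198; rounding gives k = 5482.
V_code = V_min + k × range/2^15 = -0.22 + 5482 × 0.44/32768 = -0.14638916016 V.
Error = V_in − V_code = -0.14639158 − (-0.14638916016) = −2.42 µV.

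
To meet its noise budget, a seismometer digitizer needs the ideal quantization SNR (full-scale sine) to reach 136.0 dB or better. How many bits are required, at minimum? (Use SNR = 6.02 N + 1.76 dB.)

N ≥ (136.0 − 1.76)/6.02 = 22.299 → N_min = 23.

23 bits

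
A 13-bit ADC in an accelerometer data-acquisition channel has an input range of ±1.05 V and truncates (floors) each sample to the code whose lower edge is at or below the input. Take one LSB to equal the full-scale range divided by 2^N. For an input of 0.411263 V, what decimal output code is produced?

5700

The full-scale span is 1.05 − (-1.05) = 2.1 V. LSB = 2.1 V / 2^13 ≈ 256.3 µV.
code = ⌊(V_in − V_min)/LSB⌋ = ⌊(V_in − V_min) × 2^13 / range⌋
     = ⌊(0.411263 − (-1.05)) × 8192 / 2.1⌋ = ⌊1.461263 × 8192/2.1⌋
     = ⌊5700.317⌋ = 5700.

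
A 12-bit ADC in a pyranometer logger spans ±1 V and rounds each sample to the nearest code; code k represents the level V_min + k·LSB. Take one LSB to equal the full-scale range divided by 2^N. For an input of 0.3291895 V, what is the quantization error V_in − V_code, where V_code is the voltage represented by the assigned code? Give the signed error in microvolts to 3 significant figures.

+87.9 µV

Range = 1 − (-1) = 2 V. LSB = 2 V / 2^12 ≈ 488.3 µV.
(0.3291895 − (-1)) / LSB = 1.3291895 × 4096/2 = 2722.1801. Nearest integer: k = 2722.
V_code = -1 + (2722/4096) × 2 = 0.3291015625 V.
e = 0.3291895 − (0.3291015625) = +87.9 µV.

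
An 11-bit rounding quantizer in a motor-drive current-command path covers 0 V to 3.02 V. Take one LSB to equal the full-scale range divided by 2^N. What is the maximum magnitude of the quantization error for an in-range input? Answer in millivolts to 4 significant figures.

0.7373 mV

Range is 3.02 V.
Step size = 3.02/2048 V = 1.47461 mV.
A rounding quantizer has |error| ≤ LSB/2 = 0.7373 mV.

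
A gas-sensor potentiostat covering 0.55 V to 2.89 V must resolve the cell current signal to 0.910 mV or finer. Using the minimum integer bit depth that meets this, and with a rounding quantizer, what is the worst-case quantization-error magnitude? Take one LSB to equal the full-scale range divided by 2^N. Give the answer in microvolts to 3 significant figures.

286 µV

Range = 2.89 − (0.55) = 2.34 V.
2.34 V / 0.910 mV = 2571. Since 2^11 = 2048 and 2^12 = 4096, N = 12.
Step size = 2.34/4096 V = 0.57129 mV.
Half an LSB is 286 µV.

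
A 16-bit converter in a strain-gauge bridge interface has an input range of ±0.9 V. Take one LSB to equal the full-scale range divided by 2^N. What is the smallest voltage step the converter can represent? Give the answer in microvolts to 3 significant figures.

27.5 µV

The full-scale span is 0.9 − (-0.9) = 1.8 V.
There are 2^16 = 65536 steps.
LSB = 1.8 V / 2^16 = 27.5 µV.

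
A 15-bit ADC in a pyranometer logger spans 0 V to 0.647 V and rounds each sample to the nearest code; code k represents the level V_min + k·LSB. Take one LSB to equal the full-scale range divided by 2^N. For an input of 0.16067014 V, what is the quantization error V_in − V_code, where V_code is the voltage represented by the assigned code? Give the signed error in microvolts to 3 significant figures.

Full-scale range = 0.647 V. LSB = 0.647 V / 2^15 ≈ 19.74 µV.
(0.16067014 − (0)) / LSB = 0.16067014 × 32768/0.647 = 8137.3093. Nearest integer: k = 8137.
V_code = 0 + (8137/32768) × 0.647 = 0.16066403198 V.
e = 0.16067014 − (0.16066403198) = +6.11 µV.

+6.11 µV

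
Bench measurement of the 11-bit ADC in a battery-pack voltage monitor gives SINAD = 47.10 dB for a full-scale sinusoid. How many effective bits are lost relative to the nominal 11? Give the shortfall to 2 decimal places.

N_eff = (47.10 − 1.76)/6.02 = 7.5316 bits.
Shortfall = 11 − 7.5316 = 3.4684 bits.

3.47 bits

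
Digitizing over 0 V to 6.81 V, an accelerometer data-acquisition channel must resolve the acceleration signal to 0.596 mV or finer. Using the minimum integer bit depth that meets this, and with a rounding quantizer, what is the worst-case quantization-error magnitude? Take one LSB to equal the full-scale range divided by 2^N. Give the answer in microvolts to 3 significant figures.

V_FS = 6.81 V.
Need 2^N ≥ 6.81 V / 0.596 mV = 11430 → N_min = 14.
LSB = 6.81 V ÷ 2^14 = 6.81/16384 V = 415.65 µV.
|e|_max = LSB/2 = 208 µV.

208 µV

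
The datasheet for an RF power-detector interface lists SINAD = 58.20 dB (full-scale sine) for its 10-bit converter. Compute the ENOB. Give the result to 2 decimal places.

9.38 bits

(58.20 − 1.76) / 6.02 = 56.44/6.02 = 9.3754 effective bits.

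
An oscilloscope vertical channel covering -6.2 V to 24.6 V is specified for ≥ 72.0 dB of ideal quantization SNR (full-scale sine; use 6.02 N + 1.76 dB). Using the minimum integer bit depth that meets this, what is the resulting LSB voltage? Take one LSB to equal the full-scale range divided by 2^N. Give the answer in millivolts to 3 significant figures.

Span: 24.6 V − (-6.2 V) = 30.8 V.
Required N = ⌈(72.0 − 1.76)/6.02⌉ = ⌈11.668⌉ = 12.
One LSB is 30.8 V / 4096 = 7.52 mV.

7.52 mV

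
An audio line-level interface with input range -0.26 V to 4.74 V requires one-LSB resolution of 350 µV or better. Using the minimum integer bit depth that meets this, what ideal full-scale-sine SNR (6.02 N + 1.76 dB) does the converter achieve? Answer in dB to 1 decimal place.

The full-scale span is 4.74 − (-0.26) = 5 V.
Required number of levels: 5/350 µV = 14286; smallest N with 2^N ≥ that is 14.
6.02(14) + 1.76 = 86.04 dB.

86.0 dB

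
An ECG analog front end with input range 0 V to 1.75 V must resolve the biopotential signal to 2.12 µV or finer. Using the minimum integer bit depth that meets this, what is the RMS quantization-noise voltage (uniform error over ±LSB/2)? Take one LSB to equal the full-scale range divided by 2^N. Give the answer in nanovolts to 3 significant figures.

482 nV

Span = 1.75 V.
Levels needed ≥ 1.75/2.12 µV = 825500. 2^20 = 1048576 suffices, so N_min = 20.
LSB = 1.75 V ÷ 2^20 = 1.75/1048576 V = 1.6689 µV.
σ_q = LSB/√12 = 1.6689 µV/3.4641 = 482 nV.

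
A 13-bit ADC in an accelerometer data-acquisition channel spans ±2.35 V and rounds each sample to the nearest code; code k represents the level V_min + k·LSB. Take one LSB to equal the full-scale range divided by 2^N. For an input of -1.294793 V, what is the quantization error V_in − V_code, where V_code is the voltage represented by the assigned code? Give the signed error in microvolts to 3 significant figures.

Full-scale range = 2.35 V − (-2.35 V) = 4.7 V. LSB = 4.7 V / 2^13 ≈ 0.5737 mV.
Position in LSBs: (-1.294793 − (-2.35)) × 8192/4.7 = 1839.2033; rounding gives k = 1839.
V_code = V_min + k × range/2^13 = -2.35 + 1839 × 4.7/8192 = -1.294909668 V.
V_in − V_code = -1.294793 − (-1.294909668) = +117 µV.

+117 µV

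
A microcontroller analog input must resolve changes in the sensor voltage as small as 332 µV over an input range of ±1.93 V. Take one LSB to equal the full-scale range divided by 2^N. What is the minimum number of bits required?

Range = 1.93 − (-1.93) = 3.86 V.
Need 2^N ≥ 3.86 V / 332 µV = 11630 → N_min = 14.

14 bits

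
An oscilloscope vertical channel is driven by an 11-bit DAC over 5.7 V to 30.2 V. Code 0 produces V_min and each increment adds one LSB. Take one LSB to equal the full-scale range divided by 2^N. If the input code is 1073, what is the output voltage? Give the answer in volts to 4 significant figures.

Span: 30.2 V − (5.7 V) = 24.5 V. LSB = 24.5 V / 2^11.
V_out = V_min + code × LSB = 5.7 V + 1073 × 24.5 V / 2048
      = 5.7 + 12.8362 = 18.5362 V.

18.54 V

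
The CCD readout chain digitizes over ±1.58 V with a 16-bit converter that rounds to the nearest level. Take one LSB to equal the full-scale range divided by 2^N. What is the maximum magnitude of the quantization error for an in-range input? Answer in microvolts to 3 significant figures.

24.1 µV

The full-scale span is 1.58 − (-1.58) = 3.16 V.
Step size = 3.16/65536 V = 48.218 µV.
|e|_max = LSB/2 = 24.1 µV.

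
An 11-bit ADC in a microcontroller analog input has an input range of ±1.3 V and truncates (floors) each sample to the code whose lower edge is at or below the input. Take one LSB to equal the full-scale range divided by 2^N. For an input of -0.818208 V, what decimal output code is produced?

379

Span: 1.3 V − (-1.3 V) = 2.6 V. LSB = 2.6 V / 2^11 ≈ 1.270 mV.
(V_in − V_min) × 2^11/range = (-0.818208 − (-1.3)) × 2048/2.6 = 379.504.
Floor → code = 379.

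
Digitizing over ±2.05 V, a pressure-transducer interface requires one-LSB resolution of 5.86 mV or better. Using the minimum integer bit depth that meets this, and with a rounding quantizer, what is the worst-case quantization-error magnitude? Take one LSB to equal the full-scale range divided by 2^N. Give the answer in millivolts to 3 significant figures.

2.00 mV

Full-scale range = 2.05 V − (-2.05 V) = 4.1 V.
Required number of levels: 4.1/5.86 mV = 699.66; smallest N with 2^N ≥ that is 10.
LSB = 4.1 V / 2^10 = 4.0039 mV.
Half an LSB is 2.00 mV.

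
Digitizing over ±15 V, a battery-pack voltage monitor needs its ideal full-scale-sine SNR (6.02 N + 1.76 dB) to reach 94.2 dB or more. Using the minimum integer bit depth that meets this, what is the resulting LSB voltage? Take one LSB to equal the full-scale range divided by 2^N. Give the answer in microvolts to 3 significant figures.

458 µV

Span: 15 V − (-15 V) = 30 V.
6.02 N + 1.76 ≥ 94.2 gives N ≥ 15.355, so the minimum integer is 16.
Step size = 30/65536 V = 458 µV.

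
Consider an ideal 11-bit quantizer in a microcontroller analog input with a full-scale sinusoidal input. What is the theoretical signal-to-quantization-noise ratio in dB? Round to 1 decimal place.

6.02(11) + 1.76 = 66.22 + 1.76 = 67.98 dB.

68.0 dB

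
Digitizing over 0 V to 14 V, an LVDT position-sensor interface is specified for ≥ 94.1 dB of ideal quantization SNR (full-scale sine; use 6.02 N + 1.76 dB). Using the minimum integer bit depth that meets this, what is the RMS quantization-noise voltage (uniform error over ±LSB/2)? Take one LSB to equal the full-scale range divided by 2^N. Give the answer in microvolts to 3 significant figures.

Span = 14 V.
Required N = ⌈(94.1 − 1.76)/6.02⌉ = ⌈15.339⌉ = 16.
LSB = 14 V / 2^16 = 213.62 µV.
V_rms = LSB/√12 = 61.7 µV.

61.7 µV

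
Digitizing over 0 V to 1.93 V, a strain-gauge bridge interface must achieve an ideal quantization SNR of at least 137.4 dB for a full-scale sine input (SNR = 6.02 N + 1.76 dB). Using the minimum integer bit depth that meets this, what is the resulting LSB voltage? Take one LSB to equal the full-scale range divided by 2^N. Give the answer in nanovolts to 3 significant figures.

230 nV

Range is 1.93 V.
6.02 N + 1.76 ≥ 137.4 gives N ≥ 22.532, so the minimum integer is 23.
LSB = 1.93 V / 2^23 = 230 nV.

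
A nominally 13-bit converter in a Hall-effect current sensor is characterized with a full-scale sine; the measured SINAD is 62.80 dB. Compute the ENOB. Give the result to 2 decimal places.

10.14 bits

ENOB = (62.80 − 1.76)/6.02 = 10.1395 bits.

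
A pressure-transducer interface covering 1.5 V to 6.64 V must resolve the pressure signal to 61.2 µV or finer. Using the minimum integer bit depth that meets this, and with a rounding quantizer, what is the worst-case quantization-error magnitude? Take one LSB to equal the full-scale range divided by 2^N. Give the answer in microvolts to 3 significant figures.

19.6 µV

Full-scale range = 6.64 V − (1.5 V) = 5.14 V.
5.14 V / 61.2 µV = 83990. Since 2^16 = 65536 and 2^17 = 131072, N = 17.
One LSB is 5.14 V / 131072 = 39.215 µV.
|e|_max = LSB/2 = 19.6 µV.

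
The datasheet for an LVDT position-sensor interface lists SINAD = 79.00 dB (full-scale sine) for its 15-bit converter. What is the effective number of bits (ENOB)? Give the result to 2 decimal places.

ENOB = (79.00 − 1.76)/6.02 = 12.8306 bits.

12.83 bits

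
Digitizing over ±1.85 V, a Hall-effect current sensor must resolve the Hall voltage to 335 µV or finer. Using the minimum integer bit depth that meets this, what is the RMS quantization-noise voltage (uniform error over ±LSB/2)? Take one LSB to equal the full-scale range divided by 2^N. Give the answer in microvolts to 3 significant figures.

65.2 µV

Range = 1.85 − (-1.85) = 3.7 V.
Required number of levels: 3.7/335 µV = 11045; smallest N with 2^N ≥ that is 14.
LSB = 3.7 V / 2^14 = 225.83 µV.
σ_q = LSB/√12 = 225.83 µV/3.4641 = 65.2 µV.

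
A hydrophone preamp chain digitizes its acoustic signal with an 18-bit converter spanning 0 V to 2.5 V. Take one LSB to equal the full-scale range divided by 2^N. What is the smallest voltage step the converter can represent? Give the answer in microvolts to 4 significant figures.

Full-scale range = 2.5 V.
2^18 = 262144 levels.
One LSB is 2.5 V / 262144 = 9.537 µV.

9.537 µV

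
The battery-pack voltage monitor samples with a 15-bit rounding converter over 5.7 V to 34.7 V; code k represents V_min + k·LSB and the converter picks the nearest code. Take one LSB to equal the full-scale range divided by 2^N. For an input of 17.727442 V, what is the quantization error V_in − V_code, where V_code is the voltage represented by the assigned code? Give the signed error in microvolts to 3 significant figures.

+159 µV

Span: 34.7 V − (5.7 V) = 29 V. LSB = 29 V / 2^15 ≈ 0.8850 mV.
(V_in − V_min)/LSB = (17.727442 − (5.7)) × 32768/29 = 13590.1800 → nearest code k = 13590.
V_code = V_min + k × range/2^15 = 5.7 + 13590 × 29/32768 = 17.727282715 V.
Error = V_in − V_code = 17.727442 − (17.727282715) = +159 µV.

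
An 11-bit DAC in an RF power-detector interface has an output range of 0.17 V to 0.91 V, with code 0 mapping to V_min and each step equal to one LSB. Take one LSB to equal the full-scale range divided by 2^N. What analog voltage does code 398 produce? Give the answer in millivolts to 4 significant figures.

Full-scale range = 0.91 V − (0.17 V) = 0.74 V. LSB = 0.74 V / 2^11.
V_out = V_min + code × LSB = 0.17 V + 398 × 0.74 V / 2048
      = 0.17 + 0.143809 = 0.313809 V.

313.8 mV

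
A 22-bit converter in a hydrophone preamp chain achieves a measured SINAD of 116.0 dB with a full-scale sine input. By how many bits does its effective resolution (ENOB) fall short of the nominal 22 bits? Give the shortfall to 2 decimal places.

3.02 bits

ENOB = (SINAD − 1.76)/6.02 = (116.0 − 1.76)/6.02 = 18.9767 bits.
Shortfall = 22 − 18.9767 = 3.0233 bits.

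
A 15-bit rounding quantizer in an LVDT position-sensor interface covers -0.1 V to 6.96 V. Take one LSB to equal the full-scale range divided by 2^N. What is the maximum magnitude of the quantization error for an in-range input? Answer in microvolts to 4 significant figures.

Range = 6.96 − (-0.1) = 7.06 V.
LSB = 7.06 V / 2^15 = 215.454 µV.
A rounding quantizer has |error| ≤ LSB/2 = 107.7 µV.

107.7 µV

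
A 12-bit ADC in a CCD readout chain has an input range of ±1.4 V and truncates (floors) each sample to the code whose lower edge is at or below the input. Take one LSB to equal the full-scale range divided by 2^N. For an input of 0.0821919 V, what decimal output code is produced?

Span: 1.4 V − (-1.4 V) = 2.8 V. LSB = 2.8 V / 2^12 ≈ 0.6836 mV.
V_in − V_min = 0.0821919 − (-1.4) = 1.4821919 V.
Divide by LSB: 1.4821919 × 4096/2.8 = 2168.2350.
Truncating gives code 2168.

2168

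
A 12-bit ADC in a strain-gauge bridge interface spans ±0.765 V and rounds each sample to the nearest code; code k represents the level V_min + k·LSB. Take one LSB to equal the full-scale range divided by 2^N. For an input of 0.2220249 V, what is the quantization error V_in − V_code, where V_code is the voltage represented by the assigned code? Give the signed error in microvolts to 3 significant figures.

+145 µV

Range = 0.765 − (-0.765) = 1.53 V. LSB = 1.53 V / 2^12 ≈ 373.5 µV.
(V_in − V_min)/LSB = (0.2220249 − (-0.765)) × 4096/1.53 = 2642.3882 → nearest code k = 2642.
V_code = -0.765 + (2642/4096) × 1.53 = 0.2218798828 V.
V_in − V_code = 0.2220249 − (0.2218798828) = +145 µV.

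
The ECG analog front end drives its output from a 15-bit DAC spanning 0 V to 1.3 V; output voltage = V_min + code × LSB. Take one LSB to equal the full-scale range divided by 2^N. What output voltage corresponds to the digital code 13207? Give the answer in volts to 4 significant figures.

0.5240 V

Range is 1.3 V. LSB = 1.3 V / 2^15.
V_out = 0 + 13207 × (1.3/32768) V
      = 0 + 0.523959 = 0.523959 V.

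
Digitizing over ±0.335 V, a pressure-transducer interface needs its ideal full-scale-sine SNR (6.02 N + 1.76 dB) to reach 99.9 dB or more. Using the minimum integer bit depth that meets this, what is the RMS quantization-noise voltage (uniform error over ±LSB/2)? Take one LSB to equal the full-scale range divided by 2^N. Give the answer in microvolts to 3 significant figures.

Span: 0.335 V − (-0.335 V) = 0.67 V.
6.02 N + 1.76 ≥ 99.9 gives N ≥ 16.302, so the minimum integer is 17.
LSB = 0.67 V ÷ 2^17 = 0.67/131072 V = 5.1117 µV.
σ_q = LSB/√12 = 5.1117 µV/3.4641 = 1.48 µV.

1.48 µV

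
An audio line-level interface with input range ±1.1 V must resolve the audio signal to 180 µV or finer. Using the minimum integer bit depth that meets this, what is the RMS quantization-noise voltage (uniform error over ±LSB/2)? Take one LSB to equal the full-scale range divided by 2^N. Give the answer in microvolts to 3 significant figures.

38.8 µV

Full-scale range = 1.1 V − (-1.1 V) = 2.2 V.
Levels needed ≥ 2.2/180 µV = 12220. 2^14 = 16384 suffices, so N_min = 14.
LSB = 2.2 V ÷ 2^14 = 2.2/16384 V = 134.28 µV.
V_rms = LSB/√12 = 38.8 µV.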